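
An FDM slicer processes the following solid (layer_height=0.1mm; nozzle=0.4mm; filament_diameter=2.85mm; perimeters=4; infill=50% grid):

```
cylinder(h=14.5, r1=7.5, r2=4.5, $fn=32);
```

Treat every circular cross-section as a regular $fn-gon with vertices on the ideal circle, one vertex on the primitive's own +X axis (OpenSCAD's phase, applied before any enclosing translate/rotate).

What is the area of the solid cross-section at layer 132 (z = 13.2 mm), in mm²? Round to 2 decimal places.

At z = 13.2 mm: the cone (r1=7.5→r2=4.5) has section circumradius 4.769 here — a regular 32-gon (area = (32/2)·4.769²·sin(360°/32) = 70.99 mm²). Overall, the cross-section is a single solid region. Net area = 70.99 mm².

70.99 mm²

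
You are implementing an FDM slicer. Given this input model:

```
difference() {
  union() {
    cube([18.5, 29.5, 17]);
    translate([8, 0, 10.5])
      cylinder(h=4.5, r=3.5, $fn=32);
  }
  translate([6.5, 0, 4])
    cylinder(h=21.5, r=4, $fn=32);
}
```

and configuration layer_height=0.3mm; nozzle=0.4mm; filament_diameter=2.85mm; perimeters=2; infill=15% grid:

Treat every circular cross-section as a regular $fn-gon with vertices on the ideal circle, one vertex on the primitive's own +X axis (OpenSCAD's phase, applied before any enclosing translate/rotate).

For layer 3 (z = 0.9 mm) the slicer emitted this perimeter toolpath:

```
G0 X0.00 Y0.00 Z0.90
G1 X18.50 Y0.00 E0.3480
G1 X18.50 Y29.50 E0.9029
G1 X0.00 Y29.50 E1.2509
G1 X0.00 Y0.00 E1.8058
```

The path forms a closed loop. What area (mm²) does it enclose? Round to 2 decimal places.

545.75 mm²

Apply the shoelace formula to the sequence of (X, Y) vertices; enclosed area = 545.75 mm².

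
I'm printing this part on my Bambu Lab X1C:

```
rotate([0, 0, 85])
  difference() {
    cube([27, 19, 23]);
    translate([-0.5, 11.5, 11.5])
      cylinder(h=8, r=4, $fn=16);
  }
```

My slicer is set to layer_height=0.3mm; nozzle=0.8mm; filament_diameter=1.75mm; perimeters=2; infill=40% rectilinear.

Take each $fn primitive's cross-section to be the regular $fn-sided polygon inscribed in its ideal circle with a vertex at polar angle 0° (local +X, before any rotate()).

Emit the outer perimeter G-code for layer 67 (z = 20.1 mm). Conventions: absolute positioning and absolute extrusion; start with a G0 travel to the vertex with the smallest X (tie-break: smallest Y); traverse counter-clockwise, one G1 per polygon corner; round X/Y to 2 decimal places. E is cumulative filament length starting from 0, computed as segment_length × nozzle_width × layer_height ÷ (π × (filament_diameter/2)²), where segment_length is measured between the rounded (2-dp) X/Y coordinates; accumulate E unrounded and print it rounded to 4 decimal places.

At z = 20.1 mm: the 27×19 cube contributes its full rectangle; the cylinder at (-0.5, 11.5) is not intersected at this z (z outside [11.5, 19.5]); Subtracting the remaining from the first: none of the subtracted shapes is present at this height, so the 27×19 cube is unchanged — 1 connected region; (whole slice rotated 85° about Z — lengths, areas and connectivity unchanged). The outline is a single polygon with 4 vertices. Extrusion per mm of travel: 0.8 × 0.3 / (π × 0.875²) = 0.099780. Accumulating E over each segment gives final E = 9.1788.

G0 X-18.93 Y1.66 Z20.10
G1 X0.00 Y0.00 E1.8961
G1 X2.35 Y26.90 E4.5904
G1 X-16.57 Y28.55 E6.4854
G1 X-18.93 Y1.66 E9.1788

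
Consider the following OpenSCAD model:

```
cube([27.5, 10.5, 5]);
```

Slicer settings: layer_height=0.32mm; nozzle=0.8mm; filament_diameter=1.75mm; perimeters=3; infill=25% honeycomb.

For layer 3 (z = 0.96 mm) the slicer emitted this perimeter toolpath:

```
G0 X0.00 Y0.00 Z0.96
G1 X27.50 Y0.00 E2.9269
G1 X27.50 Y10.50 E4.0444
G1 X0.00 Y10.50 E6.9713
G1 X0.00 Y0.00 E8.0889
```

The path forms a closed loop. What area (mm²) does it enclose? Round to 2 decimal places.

Apply the shoelace formula to the sequence of (X, Y) vertices; enclosed area = 288.75 mm².

288.75 mm²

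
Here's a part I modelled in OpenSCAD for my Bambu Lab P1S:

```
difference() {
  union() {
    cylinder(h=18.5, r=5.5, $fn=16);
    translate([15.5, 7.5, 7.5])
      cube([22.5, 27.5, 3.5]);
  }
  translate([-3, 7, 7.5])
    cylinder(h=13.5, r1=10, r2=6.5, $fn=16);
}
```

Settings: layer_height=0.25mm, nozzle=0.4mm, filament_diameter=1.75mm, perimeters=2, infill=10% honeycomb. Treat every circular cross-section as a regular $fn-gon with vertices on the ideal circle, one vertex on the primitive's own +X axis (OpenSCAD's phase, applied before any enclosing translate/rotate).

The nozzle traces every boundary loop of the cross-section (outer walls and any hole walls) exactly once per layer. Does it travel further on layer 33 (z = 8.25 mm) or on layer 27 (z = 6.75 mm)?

layer 33 (z = 8.25 mm)

Layer 33 (z = 8.25): the r=5.5 cylinder gives a regular 16-gon of circumradius 5.5 (constant along its height) (perimeter = 2·16·5.500·sin(180°/16) = 34.34 mm); the 22.5×27.5 cube at (15.5, 7.5) contributes its full rectangle (perimeter 100.00 mm); Combining (union): the 2 present regions are separate (no shared area or edge), so areas and boundary lengths simply add and each stays a separate island — boundary = 134.34 mm; the cone at (-3, 7) contributes a regular 16-gon of circumradius 9.806 (interpolated between r1=10 and r2=6.5 at t=0.056) (perimeter = 2·16·9.806·sin(180°/16) = 61.22 mm); Taking the first minus the rest: starting from the result so far, the cone at (-3, 7) partially overlaps it — only the 62.92 mm² overlap (of its 294.36 mm²) is removed, clipping the outline — boundary = 128.22 mm. So its perimeter = 128.22 mm. Layer 27 (z = 6.75): the r=5.5 cylinder contributes a regular 16-gon of circumradius 5.5 (perimeter = 2·16·5.500·sin(180°/16) = 34.34 mm); the cube at (15.5, 7.5) is not intersected at this z (z outside [7.5, 11]); Merging all regions: only the r=5.5 cylinder is present, so the union is just that shape — boundary = 34.34 mm; the cone at (-3, 7) is absent (z outside [7.5, 21]); Subtracting the remaining from the first: none of the subtracted shapes is present at this height, so that combined region is unchanged — boundary = 34.34 mm. So its perimeter = 34.34 mm. Layer 33 is larger (128.22 vs 34.34 mm).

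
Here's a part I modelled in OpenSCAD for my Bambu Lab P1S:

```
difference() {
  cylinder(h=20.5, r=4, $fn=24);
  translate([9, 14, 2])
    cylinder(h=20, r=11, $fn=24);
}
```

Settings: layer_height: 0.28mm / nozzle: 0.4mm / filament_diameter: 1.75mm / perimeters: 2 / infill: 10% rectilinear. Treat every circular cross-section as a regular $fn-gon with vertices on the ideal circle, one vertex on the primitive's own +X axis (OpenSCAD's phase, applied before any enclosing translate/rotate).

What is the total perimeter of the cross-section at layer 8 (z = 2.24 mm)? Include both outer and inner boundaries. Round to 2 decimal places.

At z = 2.24 mm: the r=4 cylinder contributes a regular 24-gon of circumradius 4 (perimeter = 2·24·4.000·sin(180°/24) = 25.06 mm); the cylinder at (9, 14): section is a regular 24-gon, circumradius r=11 (perimeter = 2·24·11.000·sin(180°/24) = 68.92 mm); After the difference (first − rest): starting from the r=4 cylinder, the r=11 cylinder at (9, 14) misses the remaining region (no effect) — boundary = 25.06 mm. Overall, the cross-section is a single solid region. Total boundary length (outer) = 25.06 mm.

25.06 mm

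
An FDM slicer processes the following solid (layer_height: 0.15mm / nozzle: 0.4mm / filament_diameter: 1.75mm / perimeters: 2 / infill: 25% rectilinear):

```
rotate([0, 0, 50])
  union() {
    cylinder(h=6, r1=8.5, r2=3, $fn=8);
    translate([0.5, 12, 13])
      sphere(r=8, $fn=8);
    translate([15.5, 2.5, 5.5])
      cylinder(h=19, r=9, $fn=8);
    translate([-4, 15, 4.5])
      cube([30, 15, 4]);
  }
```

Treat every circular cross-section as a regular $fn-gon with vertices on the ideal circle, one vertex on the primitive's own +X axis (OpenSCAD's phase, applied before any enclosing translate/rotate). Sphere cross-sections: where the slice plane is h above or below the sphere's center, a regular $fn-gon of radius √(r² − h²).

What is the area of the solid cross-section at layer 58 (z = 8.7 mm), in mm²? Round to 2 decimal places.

At z = 8.7 mm: the cone is not intersected at this z (z outside [0, 6]); the r=8 sphere at (0.5, 12) contributes a regular 8-gon of circumradius √(8²−4.3²) = 6.746 (area = (8/2)·6.746²·sin(360°/8) = 128.72 mm²); the r=9 cylinder at (15.5, 2.5) contributes a regular 8-gon of circumradius 9 (area = (8/2)·9.000²·sin(360°/8) = 229.10 mm²); the cube at (-4, 15) does not reach this height (z outside [4.5, 8.5]); Merging all regions: the 2 present regions are separate (no shared area or edge), so areas and boundary lengths simply add and each stays a separate island — area = 357.82 mm²; (rotated 50° about Z; rotation is an isometry so areas/perimeters/island counts are preserved). Overall, the cross-section has 2 separate islands. Net area = 357.82 mm².

357.82 mm²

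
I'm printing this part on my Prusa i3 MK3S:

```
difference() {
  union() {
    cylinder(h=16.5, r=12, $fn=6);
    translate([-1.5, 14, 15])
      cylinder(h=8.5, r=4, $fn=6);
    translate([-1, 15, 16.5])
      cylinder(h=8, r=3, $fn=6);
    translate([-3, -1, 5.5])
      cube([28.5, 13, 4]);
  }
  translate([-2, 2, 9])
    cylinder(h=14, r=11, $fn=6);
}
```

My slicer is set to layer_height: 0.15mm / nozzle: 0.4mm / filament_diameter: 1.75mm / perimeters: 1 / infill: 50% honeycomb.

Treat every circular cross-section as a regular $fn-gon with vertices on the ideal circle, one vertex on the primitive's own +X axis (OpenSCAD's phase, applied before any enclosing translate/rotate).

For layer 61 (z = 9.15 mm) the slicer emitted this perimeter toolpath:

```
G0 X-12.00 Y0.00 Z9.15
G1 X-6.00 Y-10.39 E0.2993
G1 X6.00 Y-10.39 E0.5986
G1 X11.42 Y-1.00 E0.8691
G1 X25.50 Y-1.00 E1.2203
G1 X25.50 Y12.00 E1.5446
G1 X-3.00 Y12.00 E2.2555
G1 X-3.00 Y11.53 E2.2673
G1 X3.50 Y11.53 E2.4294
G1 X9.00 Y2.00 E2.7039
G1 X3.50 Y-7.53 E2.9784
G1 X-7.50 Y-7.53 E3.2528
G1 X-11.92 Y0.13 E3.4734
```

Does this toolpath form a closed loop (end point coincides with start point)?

no

Start point (G0): (-12.00, 0.00). End point (last G1): the path does not return to the start — open.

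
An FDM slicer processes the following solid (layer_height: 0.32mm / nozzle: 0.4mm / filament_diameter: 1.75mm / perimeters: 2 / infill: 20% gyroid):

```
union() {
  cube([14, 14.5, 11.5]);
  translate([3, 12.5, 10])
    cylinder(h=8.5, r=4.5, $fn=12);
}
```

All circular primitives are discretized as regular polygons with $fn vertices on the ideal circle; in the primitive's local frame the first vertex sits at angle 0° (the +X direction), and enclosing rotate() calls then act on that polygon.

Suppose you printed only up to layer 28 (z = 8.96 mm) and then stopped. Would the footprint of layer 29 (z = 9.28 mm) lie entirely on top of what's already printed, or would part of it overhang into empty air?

entirely on top

Compare the two slices. At z = 8.96: the cube is present — its section is the full 14×14.5 rectangle (area 203.00 mm²); the cylinder at (3, 12.5) does not reach this height (z outside [10, 18.5]); Taking the union: only the 14×14.5 cube is present, so the union is just that shape — area = 203.00 mm². At z = 9.28: the cube is present — its section is the full 14×14.5 rectangle (area 203.00 mm²); the cylinder at (3, 12.5) does not reach this height (z outside [10, 18.5]); Combining (union): only the 14×14.5 cube is present, so the union is just that shape — area = 203.00 mm². Checking containment: the cross-section at z = 9.28 is a subset of the cross-section at z = 8.96.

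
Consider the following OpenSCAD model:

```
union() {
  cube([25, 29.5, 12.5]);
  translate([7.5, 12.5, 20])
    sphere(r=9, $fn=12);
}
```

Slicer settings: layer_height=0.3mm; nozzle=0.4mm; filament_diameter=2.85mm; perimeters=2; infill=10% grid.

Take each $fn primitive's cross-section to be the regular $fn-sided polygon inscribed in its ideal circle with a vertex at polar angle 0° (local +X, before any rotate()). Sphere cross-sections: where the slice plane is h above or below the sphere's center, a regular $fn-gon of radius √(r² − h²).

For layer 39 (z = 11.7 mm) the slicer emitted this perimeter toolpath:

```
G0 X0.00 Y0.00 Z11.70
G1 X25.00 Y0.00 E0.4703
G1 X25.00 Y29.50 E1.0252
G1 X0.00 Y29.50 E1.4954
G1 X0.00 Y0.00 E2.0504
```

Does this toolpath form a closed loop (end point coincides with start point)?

Start point (G0): (0.00, 0.00). End point (last G1): the path returns to the start — closed.

yes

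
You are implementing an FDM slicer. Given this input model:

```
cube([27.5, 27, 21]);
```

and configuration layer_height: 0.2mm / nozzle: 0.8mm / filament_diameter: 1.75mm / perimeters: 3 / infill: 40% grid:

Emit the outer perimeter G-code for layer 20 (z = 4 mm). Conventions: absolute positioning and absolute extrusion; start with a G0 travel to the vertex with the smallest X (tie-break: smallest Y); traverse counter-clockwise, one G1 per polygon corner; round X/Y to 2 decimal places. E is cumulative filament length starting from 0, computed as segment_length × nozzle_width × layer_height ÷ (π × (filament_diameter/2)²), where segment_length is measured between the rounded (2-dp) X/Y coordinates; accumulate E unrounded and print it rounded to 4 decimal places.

At z = 4 mm: the cube (footprint 27.5×27) is included at this height. The outline is a single polygon with 4 vertices. Extrusion per mm of travel: 0.8 × 0.2 / (π × 0.875²) = 0.066520. Accumulating E over each segment gives final E = 7.2507.

G0 X0.00 Y0.00 Z4.00
G1 X27.50 Y0.00 E1.8293
G1 X27.50 Y27.00 E3.6254
G1 X0.00 Y27.00 E5.4547
G1 X0.00 Y0.00 E7.2507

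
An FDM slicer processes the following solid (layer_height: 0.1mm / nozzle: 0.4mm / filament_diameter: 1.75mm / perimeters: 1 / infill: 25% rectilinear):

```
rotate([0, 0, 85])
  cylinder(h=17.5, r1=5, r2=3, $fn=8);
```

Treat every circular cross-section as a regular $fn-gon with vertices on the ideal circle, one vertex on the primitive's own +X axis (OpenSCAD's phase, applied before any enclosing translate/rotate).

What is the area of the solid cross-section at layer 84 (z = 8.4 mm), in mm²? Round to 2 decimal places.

At z = 8.4 mm: the cone (r1=5→r2=3) has section circumradius 4.040 here — a regular 8-gon (area = (8/2)·4.040²·sin(360°/8) = 46.16 mm²); (rotated 85° about Z; rotation is an isometry so areas/perimeters/island counts are preserved). Overall, the cross-section is a single solid region. Net area = 46.16 mm².

46.16 mm²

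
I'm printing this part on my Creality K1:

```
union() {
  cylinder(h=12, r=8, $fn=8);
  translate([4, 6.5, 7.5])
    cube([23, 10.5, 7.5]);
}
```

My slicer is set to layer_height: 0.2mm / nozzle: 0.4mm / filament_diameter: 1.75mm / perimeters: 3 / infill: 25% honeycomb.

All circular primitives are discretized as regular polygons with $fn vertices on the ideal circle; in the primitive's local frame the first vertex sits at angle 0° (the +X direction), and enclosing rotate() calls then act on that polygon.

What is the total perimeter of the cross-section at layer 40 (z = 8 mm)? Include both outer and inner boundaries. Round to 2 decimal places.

115.98 mm

At z = 8 mm: the r=8 cylinder contributes a regular 8-gon of circumradius 8 (perimeter = 2·8·8.000·sin(180°/8) = 48.98 mm); the cube at (4, 6.5) (footprint 23×10.5) is included at this height (perimeter 67.00 mm); Combining (union): the 2 present regions are separate (no shared area or edge), so areas and boundary lengths simply add and each stays a separate island — boundary = 115.98 mm. Overall, the cross-section has 2 separate islands. Total boundary length (outer) = 115.98 mm.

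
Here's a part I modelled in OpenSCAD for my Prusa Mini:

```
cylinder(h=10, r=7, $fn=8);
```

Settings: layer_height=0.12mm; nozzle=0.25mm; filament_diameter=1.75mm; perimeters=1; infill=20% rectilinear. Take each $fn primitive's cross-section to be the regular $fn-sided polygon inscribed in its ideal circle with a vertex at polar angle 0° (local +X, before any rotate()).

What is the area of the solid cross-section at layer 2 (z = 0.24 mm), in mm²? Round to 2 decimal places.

138.59 mm²

At z = 0.24 mm: the r=7 cylinder gives a regular 8-gon of circumradius 7 (constant along its height) (area = (8/2)·7.000²·sin(360°/8) = 138.59 mm²). Overall, the cross-section is a single solid region. Net area = 138.59 mm².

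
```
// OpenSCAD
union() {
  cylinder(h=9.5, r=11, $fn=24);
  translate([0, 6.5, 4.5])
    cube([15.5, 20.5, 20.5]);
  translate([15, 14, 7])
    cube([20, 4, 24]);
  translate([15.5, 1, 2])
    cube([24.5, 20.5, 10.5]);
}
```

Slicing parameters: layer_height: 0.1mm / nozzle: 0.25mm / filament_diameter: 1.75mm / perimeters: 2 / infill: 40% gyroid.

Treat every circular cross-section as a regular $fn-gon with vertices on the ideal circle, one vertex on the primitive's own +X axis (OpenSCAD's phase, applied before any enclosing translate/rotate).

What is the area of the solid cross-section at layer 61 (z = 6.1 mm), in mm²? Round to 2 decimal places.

At z = 6.1 mm: the cylinder: section is a regular 24-gon, circumradius r=11 (area = (24/2)·11.000²·sin(360°/24) = 375.81 mm²); the cube at (0, 6.5) (footprint 15.5×20.5) is included at this height (area 317.75 mm²); the cube at (15, 14) is absent (z outside [7, 31]); the cube at (15.5, 1) is present — its section is the full 24.5×20.5 rectangle (area 502.25 mm²); Taking the union: the regions partially overlap — summed areas 1195.81 mm² minus the doubly-counted overlap 27.29 mm² gives 1168.51 mm² — area = 1168.51 mm². Overall, the cross-section is a single solid region. Net area = 1168.51 mm².

1168.51 mm²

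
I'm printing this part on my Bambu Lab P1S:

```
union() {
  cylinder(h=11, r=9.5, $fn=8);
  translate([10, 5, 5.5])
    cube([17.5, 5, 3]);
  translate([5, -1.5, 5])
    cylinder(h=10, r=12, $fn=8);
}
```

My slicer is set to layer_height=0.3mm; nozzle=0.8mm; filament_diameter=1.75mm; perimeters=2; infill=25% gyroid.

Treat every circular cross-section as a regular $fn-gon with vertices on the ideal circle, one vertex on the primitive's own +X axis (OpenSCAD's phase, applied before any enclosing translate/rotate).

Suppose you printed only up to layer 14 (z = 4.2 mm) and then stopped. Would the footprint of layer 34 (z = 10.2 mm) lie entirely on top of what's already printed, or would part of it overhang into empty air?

part overhangs

Compare the two slices. At z = 4.2: the cylinder: section is a regular 8-gon, circumradius r=9.5 (area = (8/2)·9.500²·sin(360°/8) = 255.27 mm²); the cube at (10, 5) is not intersected at this z (z outside [5.5, 8.5]); the cylinder at (5, -1.5) does not reach this height (z outside [5, 15]); Combining (union): only the r=9.5 cylinder is present, so the union is just that shape — area = 255.27 mm². At z = 10.2: the r=9.5 cylinder gives a regular 8-gon of circumradius 9.5 (constant along its height) (area = (8/2)·9.500²·sin(360°/8) = 255.27 mm²); the cube at (10, 5) is not intersected at this z (z outside [5.5, 8.5]); the cylinder at (5, -1.5): section is a regular 8-gon, circumradius r=12 (area = (8/2)·12.000²·sin(360°/8) = 407.29 mm²); Combining (union): the regions partially overlap — summed areas 662.56 mm² minus the doubly-counted overlap 213.29 mm² gives 449.27 mm² — area = 449.27 mm². Checking containment: at z = 10.2 the cross-section extends beyond the z = 4.2 cross-section by about 194.00 mm².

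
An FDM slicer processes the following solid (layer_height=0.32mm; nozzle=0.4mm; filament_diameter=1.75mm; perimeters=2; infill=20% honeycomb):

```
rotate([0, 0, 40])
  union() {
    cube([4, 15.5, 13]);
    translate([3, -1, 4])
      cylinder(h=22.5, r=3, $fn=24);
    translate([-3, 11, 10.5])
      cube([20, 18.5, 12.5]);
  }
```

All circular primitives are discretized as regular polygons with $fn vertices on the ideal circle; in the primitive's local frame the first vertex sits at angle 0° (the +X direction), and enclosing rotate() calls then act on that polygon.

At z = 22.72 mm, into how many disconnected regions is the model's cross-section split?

At z = 22.72 mm: the cube does not reach this height (z outside [0, 13]); the r=3 cylinder at (3, -1) contributes a regular 24-gon of circumradius 3; the cube at (-3, 11) (footprint 20×18.5) is included at this height; Merging all regions: the 2 present regions are separate (no shared area or edge), so areas and boundary lengths simply add and each stays a separate island — 2 connected regions; (rotated 40° about Z; rotation is an isometry so areas/perimeters/island counts are preserved). The result has 2 disconnected regions.

2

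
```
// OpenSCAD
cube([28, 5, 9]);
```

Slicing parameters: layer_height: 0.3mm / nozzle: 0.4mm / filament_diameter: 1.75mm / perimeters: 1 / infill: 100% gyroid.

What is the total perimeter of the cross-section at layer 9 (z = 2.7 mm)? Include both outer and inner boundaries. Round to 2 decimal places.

At z = 2.7 mm: the 28×5 cube contributes its full rectangle (perimeter 66.00 mm). Overall, the cross-section is a single solid region. Total boundary length (outer) = 66.00 mm.

66.00 mm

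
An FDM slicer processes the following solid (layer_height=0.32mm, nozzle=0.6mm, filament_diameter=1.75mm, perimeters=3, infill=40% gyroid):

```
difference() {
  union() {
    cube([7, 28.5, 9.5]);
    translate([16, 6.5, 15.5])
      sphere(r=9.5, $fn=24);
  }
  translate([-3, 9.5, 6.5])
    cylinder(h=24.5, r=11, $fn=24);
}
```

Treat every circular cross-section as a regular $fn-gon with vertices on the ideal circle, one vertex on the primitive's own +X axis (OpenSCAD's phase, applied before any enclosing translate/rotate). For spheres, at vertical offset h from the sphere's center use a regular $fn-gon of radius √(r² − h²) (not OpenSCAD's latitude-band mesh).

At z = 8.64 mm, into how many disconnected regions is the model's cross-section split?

3

At z = 8.64 mm: the 7×28.5 cube contributes its full rectangle; the r=9.5 sphere at (16, 6.5) slices to a regular 24-gon of circumradius 6.572 (√(r²−h²) with h=6.86 from center); Combining (union): the 2 present regions are separate (no shared area or edge), so areas and boundary lengths simply add and each stays a separate island — 2 connected regions; the r=11 cylinder at (-3, 9.5) contributes a regular 24-gon of circumradius 11; After the difference (first − rest): starting from that combined region, the r=11 cylinder at (-3, 9.5) partially overlaps it — only the 116.16 mm² overlap (of its 375.81 mm²) is removed, clipping the outline — 3 connected regions. The result has 3 disconnected regions.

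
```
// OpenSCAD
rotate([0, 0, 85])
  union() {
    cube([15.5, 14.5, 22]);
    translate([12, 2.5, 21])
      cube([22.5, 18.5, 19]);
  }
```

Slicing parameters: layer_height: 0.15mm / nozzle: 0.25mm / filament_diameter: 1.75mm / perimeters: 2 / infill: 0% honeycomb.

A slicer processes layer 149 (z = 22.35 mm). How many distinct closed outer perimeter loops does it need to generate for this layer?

At z = 22.35 mm: the cube does not reach this height (z outside [0, 22]); the cube at (12, 2.5) is present — its section is the full 22.5×18.5 rectangle; Combining (union): only the 22.5×18.5 cube at (12, 2.5) is present, so the union is just that shape — 1 connected region; (whole slice rotated 85° about Z — lengths, areas and connectivity unchanged). The result has 1 disconnected region.

1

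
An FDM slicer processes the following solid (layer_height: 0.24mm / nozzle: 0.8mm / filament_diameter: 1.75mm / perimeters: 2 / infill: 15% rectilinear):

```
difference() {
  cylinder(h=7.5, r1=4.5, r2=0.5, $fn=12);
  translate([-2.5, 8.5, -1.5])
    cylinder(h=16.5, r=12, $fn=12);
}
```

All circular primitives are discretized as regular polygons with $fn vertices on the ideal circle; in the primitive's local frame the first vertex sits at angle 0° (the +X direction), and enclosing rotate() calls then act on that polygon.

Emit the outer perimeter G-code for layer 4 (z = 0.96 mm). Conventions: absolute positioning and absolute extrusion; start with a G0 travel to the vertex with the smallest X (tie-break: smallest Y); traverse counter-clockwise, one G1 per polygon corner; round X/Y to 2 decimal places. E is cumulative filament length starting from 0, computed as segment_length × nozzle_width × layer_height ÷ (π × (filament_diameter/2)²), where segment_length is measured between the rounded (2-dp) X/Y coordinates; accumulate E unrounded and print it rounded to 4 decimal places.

G0 X-2.06 Y-3.38 Z0.96
G1 X-1.99 Y-3.45 E0.0079
G1 X0.00 Y-3.99 E0.1725
G1 X1.99 Y-3.45 E0.3371
G1 X3.45 Y-1.99 E0.5019
G1 X3.48 Y-1.90 E0.5095
G1 X-2.06 Y-3.38 E0.9672

At z = 0.96 mm: the cone: at t=0.128 of its height the radius interpolates to r₁+(r₂−r₁)t = 3.988, giving a regular 12-gon of that circumradius; the cylinder at (-2.5, 8.5): section is a regular 12-gon, circumradius r=12; Taking the first minus the rest: starting from the cone, the r=12 cylinder at (-2.5, 8.5) partially overlaps it — only the 43.25 mm² overlap (of its 432.00 mm²) is removed, clipping the outline — 1 connected region. The outline is a single polygon with 6 vertices. Extrusion per mm of travel: 0.8 × 0.24 / (π × 0.875²) = 0.079824. Accumulating E over each segment gives final E = 0.9672.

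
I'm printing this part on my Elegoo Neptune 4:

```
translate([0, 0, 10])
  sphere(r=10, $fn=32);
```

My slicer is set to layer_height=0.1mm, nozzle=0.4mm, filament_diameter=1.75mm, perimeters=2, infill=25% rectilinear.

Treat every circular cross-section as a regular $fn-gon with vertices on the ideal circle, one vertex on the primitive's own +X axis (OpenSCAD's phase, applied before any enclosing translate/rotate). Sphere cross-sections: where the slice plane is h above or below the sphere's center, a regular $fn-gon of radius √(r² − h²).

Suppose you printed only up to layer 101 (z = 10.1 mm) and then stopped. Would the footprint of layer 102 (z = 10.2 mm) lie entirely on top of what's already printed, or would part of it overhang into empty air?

entirely on top

Compare the two slices. At z = 10.1: the r=10 sphere contributes a regular 32-gon of circumradius √(10²−0.1²) = 9.999 (area = (32/2)·9.999²·sin(360°/32) = 312.11 mm²). At z = 10.2: the r=10 sphere contributes a regular 32-gon of circumradius √(10²−0.2²) = 9.998 (area = (32/2)·9.998²·sin(360°/32) = 312.02 mm²). Checking containment: the cross-section at z = 10.2 is a subset of the cross-section at z = 10.1.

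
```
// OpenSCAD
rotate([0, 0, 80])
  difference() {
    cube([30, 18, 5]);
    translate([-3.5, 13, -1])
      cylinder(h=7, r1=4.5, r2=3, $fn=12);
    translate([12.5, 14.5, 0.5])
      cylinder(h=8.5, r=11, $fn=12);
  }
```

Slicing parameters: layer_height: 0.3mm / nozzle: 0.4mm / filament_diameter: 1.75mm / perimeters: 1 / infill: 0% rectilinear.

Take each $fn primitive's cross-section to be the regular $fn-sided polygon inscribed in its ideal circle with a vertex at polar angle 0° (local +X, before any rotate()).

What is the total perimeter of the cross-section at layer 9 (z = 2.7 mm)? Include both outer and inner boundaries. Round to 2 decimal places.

At z = 2.7 mm: the 30×18 cube contributes its full rectangle (perimeter 96.00 mm); the cone at (-3.5, 13) contributes a regular 12-gon of circumradius 3.707 (interpolated between r1=4.5 and r2=3 at t=0.529) (perimeter = 2·12·3.707·sin(180°/12) = 23.03 mm); the r=11 cylinder at (12.5, 14.5) contributes a regular 12-gon of circumradius 11 (perimeter = 2·12·11.000·sin(180°/12) = 68.33 mm); Subtracting the remaining from the first: starting from the 30×18 cube, the cone at (-3.5, 13) partially overlaps it — only the 0.16 mm² overlap (of its 41.23 mm²) is removed, clipping the outline; the r=11 cylinder at (12.5, 14.5) partially overlaps it — only the 255.22 mm² overlap (of its 363.00 mm²) is removed, clipping the outline — boundary = 117.34 mm; (rotated 80° about Z; rotation is an isometry so areas/perimeters/island counts are preserved). Overall, the cross-section is a single solid region. Total boundary length (outer) = 117.34 mm.

117.34 mm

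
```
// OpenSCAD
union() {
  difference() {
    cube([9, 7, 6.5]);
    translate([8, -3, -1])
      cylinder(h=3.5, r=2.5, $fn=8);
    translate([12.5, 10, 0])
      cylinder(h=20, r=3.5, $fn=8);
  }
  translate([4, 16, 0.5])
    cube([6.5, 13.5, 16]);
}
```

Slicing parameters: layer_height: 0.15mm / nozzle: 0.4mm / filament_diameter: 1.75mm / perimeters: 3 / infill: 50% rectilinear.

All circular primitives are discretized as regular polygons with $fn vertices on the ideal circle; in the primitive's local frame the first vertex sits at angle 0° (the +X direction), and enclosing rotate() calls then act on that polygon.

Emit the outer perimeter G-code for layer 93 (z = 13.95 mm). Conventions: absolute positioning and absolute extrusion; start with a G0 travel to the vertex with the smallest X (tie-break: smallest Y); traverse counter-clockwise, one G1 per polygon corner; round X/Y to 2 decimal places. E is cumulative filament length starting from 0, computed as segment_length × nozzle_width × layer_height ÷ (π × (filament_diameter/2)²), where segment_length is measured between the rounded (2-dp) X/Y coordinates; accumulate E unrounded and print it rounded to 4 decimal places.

G0 X4.00 Y16.00 Z13.95
G1 X10.50 Y16.00 E0.1621
G1 X10.50 Y29.50 E0.4989
G1 X4.00 Y29.50 E0.6610
G1 X4.00 Y16.00 E0.9978

At z = 13.95 mm: the cube is absent (z outside [0, 6.5]); the cylinder at (8, -3) does not reach this height (z outside [-1, 2.5]); the cylinder at (12.5, 10): section is a regular 8-gon, circumradius r=3.5; After the difference (first − rest): the first operand is absent here, so nothing remains; the cube at (4, 16) is present — its section is the full 6.5×13.5 rectangle; Merging all regions: only the 6.5×13.5 cube at (4, 16) is present, so the union is just that shape — 1 connected region. The outline is a single polygon with 4 vertices. Extrusion per mm of travel: 0.4 × 0.15 / (π × 0.875²) = 0.024945. Accumulating E over each segment gives final E = 0.9978.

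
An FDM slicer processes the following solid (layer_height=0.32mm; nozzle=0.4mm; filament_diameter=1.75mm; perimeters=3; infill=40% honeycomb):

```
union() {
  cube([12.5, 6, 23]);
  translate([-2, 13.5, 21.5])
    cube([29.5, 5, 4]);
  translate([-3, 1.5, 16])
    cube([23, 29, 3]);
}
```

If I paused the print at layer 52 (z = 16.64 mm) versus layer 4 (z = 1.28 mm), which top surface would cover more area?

layer 52 (z = 16.64 mm)

Layer 52 (z = 16.64): the 12.5×6 cube contributes its full rectangle (area 75.00 mm²); the cube at (-2, 13.5) is not intersected at this z (z outside [21.5, 25.5]); the cube at (-3, 1.5) is present — its section is the full 23×29 rectangle (area 667.00 mm²); Merging all regions: the regions partially overlap — summed areas 742.00 mm² minus the doubly-counted overlap 56.25 mm² gives 685.75 mm² — area = 685.75 mm². So its area = 685.75 mm². Layer 4 (z = 1.28): the cube (footprint 12.5×6) is included at this height (area 75.00 mm²); the cube at (-2, 13.5) is not intersected at this z (z outside [21.5, 25.5]); the cube at (-3, 1.5) is absent (z outside [16, 19]); Combining (union): only the 12.5×6 cube is present, so the union is just that shape — area = 75.00 mm². So its area = 75.00 mm². Layer 52 is larger (685.75 vs 75.00 mm²).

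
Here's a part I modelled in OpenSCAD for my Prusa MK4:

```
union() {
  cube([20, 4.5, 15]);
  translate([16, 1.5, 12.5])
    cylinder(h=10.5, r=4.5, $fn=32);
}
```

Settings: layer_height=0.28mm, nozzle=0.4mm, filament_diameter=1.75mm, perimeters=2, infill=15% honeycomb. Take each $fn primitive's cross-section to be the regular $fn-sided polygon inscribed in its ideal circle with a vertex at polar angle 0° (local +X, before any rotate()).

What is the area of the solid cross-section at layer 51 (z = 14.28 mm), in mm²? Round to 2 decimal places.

116.53 mm²

At z = 14.28 mm: the 20×4.5 cube contributes its full rectangle (area 90.00 mm²); the cylinder at (16, 1.5): section is a regular 32-gon, circumradius r=4.5 (area = (32/2)·4.500²·sin(360°/32) = 63.21 mm²); Combining (union): the regions partially overlap — summed areas 153.21 mm² minus the doubly-counted overlap 36.68 mm² gives 116.53 mm² — area = 116.53 mm². Overall, the cross-section is a single solid region. Net area = 116.53 mm².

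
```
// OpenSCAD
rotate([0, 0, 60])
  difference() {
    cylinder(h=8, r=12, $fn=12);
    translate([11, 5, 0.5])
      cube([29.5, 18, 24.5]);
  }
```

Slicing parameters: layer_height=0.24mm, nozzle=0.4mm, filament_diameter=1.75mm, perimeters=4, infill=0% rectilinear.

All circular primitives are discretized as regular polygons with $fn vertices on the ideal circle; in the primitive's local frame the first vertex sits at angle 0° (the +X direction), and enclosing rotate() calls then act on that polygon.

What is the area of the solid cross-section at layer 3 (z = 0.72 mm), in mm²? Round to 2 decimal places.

At z = 0.72 mm: the cylinder: section is a regular 12-gon, circumradius r=12 (area = (12/2)·12.000²·sin(360°/12) = 432.00 mm²); the 29.5×18 cube at (11, 5) contributes its full rectangle (area 531.00 mm²); Subtracting the remaining from the first: starting from the r=12 cylinder (432.00 mm²), the 29.5×18 cube at (11, 5) misses the remaining region (no effect) — area = 432.00 mm²; (whole slice rotated 60° about Z — lengths, areas and connectivity unchanged). Overall, the cross-section is a single solid region. Net area = 432.00 mm².

432.00 mm²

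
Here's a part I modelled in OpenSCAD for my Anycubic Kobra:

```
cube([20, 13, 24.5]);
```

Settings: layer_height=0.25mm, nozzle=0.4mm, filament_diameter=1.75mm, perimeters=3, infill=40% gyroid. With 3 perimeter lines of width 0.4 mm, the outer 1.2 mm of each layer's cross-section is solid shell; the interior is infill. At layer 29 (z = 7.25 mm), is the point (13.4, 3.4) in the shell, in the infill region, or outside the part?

infill

At z = 7.25 mm: the cube is present — its section is the full 20×13 rectangle. Overall, the cross-section is a single solid region. The nearest boundary edge runs (0.00, 0.00)→(20.00, 0.00); distance from the point to it = 3.40 mm. The point is inside the cross-section and 3.40 mm from the nearest boundary — more than the 1.2 mm shell width (3 × 0.4), so it's in the infill interior.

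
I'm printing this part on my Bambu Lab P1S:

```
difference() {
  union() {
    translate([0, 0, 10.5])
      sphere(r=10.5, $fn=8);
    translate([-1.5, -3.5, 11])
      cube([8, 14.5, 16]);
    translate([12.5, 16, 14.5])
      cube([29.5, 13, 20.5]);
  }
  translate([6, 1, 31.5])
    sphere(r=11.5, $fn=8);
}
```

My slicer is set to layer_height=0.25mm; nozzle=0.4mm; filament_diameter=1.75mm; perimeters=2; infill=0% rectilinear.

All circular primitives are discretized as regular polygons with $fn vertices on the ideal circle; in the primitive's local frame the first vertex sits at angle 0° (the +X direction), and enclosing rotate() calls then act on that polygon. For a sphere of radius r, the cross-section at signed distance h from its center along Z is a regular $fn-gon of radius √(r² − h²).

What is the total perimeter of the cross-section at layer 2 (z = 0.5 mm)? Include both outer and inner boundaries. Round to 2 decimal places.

19.60 mm

At z = 0.5 mm: the sphere: section is a regular 8-gon, circumradius = √(r²−h²) = √(10.5²−10²) = 3.202 (perimeter = 2·8·3.202·sin(180°/8) = 19.60 mm); the cube at (-1.5, -3.5) is not intersected at this z (z outside [11, 27]); the cube at (12.5, 16) does not reach this height (z outside [14.5, 35]); Taking the union: only the r=10.5 sphere is present, so the union is just that shape — boundary = 19.60 mm; the sphere at (6, 1) does not reach this height (|z−center|=31.000 > r=11.5); Taking the first minus the rest: none of the subtracted shapes is present at this height, so that combined region is unchanged — boundary = 19.60 mm. Overall, the cross-section is a single solid region. Total boundary length (outer) = 19.60 mm.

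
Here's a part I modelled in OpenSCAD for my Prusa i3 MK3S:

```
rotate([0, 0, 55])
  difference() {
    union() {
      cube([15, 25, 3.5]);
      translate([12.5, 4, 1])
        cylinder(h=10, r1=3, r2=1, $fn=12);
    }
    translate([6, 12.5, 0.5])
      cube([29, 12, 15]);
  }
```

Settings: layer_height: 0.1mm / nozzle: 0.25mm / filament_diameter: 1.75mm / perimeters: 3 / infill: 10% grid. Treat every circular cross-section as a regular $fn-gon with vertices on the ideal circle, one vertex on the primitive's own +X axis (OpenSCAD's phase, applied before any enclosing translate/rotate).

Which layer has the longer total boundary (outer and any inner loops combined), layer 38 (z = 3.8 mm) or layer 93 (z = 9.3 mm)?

Layer 38 (z = 3.8): the cube is absent (z outside [0, 3.5]); the cone at (12.5, 4): at t=0.280 of its height the radius interpolates to r₁+(r₂−r₁)t = 2.440, giving a regular 12-gon of that circumradius (perimeter = 2·12·2.440·sin(180°/12) = 15.16 mm); Combining (union): only the cone at (12.5, 4) is present, so the union is just that shape — boundary = 15.16 mm; the cube at (6, 12.5) (footprint 29×12) is included at this height (perimeter 82.00 mm); After the difference (first − rest): starting from the result so far, the 29×12 cube at (6, 12.5) misses the remaining region (no effect) — boundary = 15.16 mm; (whole slice rotated 55° about Z — lengths, areas and connectivity unchanged). So its perimeter = 15.16 mm. Layer 93 (z = 9.3): the cube is absent (z outside [0, 3.5]); the cone at (12.5, 4): at t=0.830 of its height the radius interpolates to r₁+(r₂−r₁)t = 1.340, giving a regular 12-gon of that circumradius (perimeter = 2·12·1.340·sin(180°/12) = 8.32 mm); Taking the union: only the cone at (12.5, 4) is present, so the union is just that shape — boundary = 8.32 mm; the 29×12 cube at (6, 12.5) contributes its full rectangle (perimeter 82.00 mm); Taking the first minus the rest: starting from the result so far, the 29×12 cube at (6, 12.5) misses the remaining region (no effect) — boundary = 8.32 mm; (rotated 55° about Z; rotation is an isometry so areas/perimeters/island counts are preserved). So its perimeter = 8.32 mm. Layer 38 is larger (15.16 vs 8.32 mm).

layer 38 (z = 3.8 mm)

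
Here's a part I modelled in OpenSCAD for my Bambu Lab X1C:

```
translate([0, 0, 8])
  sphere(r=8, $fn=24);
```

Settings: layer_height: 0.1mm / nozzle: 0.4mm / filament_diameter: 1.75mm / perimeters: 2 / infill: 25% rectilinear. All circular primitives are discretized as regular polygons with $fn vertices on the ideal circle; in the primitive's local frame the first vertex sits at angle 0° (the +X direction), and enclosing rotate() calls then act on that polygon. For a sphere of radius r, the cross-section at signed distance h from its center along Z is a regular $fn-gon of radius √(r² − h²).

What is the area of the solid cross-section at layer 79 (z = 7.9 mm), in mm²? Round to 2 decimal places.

198.74 mm²

At z = 7.9 mm: the sphere: section is a regular 24-gon, circumradius = √(r²−h²) = √(8²−0.1²) = 7.999 (area = (24/2)·7.999²·sin(360°/24) = 198.74 mm²). Overall, the cross-section is a single solid region. Net area = 198.74 mm².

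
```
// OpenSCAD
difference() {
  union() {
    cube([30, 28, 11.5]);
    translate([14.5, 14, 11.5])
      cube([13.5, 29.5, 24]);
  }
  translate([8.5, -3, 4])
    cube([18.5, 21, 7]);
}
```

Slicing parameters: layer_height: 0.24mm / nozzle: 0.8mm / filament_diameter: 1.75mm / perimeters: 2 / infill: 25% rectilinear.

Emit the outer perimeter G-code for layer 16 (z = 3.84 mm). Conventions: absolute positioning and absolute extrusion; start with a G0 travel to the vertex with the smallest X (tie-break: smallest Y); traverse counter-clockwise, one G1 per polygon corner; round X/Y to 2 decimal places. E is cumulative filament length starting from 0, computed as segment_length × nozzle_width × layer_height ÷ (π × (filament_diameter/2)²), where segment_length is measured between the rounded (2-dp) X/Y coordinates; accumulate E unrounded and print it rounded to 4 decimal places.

G0 X0.00 Y0.00 Z3.84
G1 X30.00 Y0.00 E2.3947
G1 X30.00 Y28.00 E4.6298
G1 X0.00 Y28.00 E7.0245
G1 X0.00 Y0.00 E9.2596

At z = 3.84 mm: the cube (footprint 30×28) is included at this height; the cube at (14.5, 14) is absent (z outside [11.5, 35.5]); Merging all regions: only the 30×28 cube is present, so the union is just that shape — 1 connected region; the cube at (8.5, -3) is absent (z outside [4, 11]); After the difference (first − rest): none of the subtracted shapes is present at this height, so that combined region is unchanged — 1 connected region. The outline is a single polygon with 4 vertices. Extrusion per mm of travel: 0.8 × 0.24 / (π × 0.875²) = 0.079824. Accumulating E over each segment gives final E = 9.2596.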